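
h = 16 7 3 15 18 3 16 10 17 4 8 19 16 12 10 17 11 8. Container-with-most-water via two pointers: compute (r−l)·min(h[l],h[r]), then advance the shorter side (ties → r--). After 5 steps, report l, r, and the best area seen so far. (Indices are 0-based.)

l=3, r=15, best area=240

[0,17] min(16,8)*17=136 best=136 * → r--
[0,16] min(16,11)*16=176 best=176 * → r--
[0,15] min(16,17)*15=240 best=240 * → l++
[1,15] min(7,17)*14=98 best=240 → l++
[2,15] min(3,17)*13=39 best=240 → l++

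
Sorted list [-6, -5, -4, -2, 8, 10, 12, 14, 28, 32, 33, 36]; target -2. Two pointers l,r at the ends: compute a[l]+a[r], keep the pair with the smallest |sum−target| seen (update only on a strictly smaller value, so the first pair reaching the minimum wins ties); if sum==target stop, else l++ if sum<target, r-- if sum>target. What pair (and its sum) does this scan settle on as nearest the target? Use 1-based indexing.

pair (-6, 8) with sum 2 (|Δ|=4)

l=1 r=12: -6+36=30 d=32 *, r--
l=1 r=11: -6+33=27 d=29 *, r--
l=1 r=10: -6+32=26 d=28 *, r--
l=1 r=9: -6+28=22 d=24 *, r--
l=1 r=8: -6+14=8 d=10 *, r--
l=1 r=7: -6+12=6 d=8 *, r--
l=1 r=6: -6+10=4 d=6 *, r--
l=1 r=5: -6+8=2 d=4 *, r--
l=1 r=4: -6+-2=-8 d=6, l++
l=2 r=4: -5+-2=-7 d=5, l++
l=3 r=4: -4+-2=-6 d=4, l++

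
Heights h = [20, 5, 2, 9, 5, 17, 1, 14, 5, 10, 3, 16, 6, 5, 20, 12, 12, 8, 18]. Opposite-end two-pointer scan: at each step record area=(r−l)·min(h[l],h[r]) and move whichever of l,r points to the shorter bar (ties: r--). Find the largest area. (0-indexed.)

max area = 324

[0,18] min(20,18)*18=324 best=324 * → r--
[0,17] min(20,8)*17=136 best=324 → r--
[0,16] min(20,12)*16=192 best=324 → r--
[0,15] min(20,12)*15=180 best=324 → r--
[0,14] min(20,20)*14=280 best=324 → r--
[0,13] min(20,5)*13=65 best=324 → r--
[0,12] min(20,6)*12=72 best=324 → r--
[0,11] min(20,16)*11=176 best=324 → r--
[0,10] min(20,3)*10=30 best=324 → r--
[0,9] min(20,10)*9=90 best=324 → r--
[0,8] min(20,5)*8=40 best=324 → r--
[0,7] min(20,14)*7=98 best=324 → r--
[0,6] min(20,1)*6=6 best=324 → r--
[0,5] min(20,17)*5=85 best=324 → r--
[0,4] min(20,5)*4=20 best=324 → r--
[0,3] min(20,9)*3=27 best=324 → r--
[0,2] min(20,2)*2=4 best=324 → r--
[0,1] min(20,5)*1=5 best=324 → r--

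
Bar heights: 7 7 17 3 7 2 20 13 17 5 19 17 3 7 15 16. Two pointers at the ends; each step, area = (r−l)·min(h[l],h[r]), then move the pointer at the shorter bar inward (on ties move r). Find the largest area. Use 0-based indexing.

max area = 208

[0,15] min(7,16)*15=105 best=105 * → l++
[1,15] min(7,16)*14=98 best=105 → l++
[2,15] min(17,16)*13=208 best=208 * → r--
[2,14] min(17,15)*12=180 best=208 → r--
[2,13] min(17,7)*11=77 best=208 → r--
[2,12] min(17,3)*10=30 best=208 → r--
[2,11] min(17,17)*9=153 best=208 → r--
[2,10] min(17,19)*8=136 best=208 → l++
[3,10] min(3,19)*7=21 best=208 → l++
[4,10] min(7,19)*6=42 best=208 → l++
[5,10] min(2,19)*5=10 best=208 → l++
[6,10] min(20,19)*4=76 best=208 → r--
[6,9] min(20,5)*3=15 best=208 → r--
[6,8] min(20,17)*2=34 best=208 → r--
[6,7] min(20,13)*1=13 best=208 → r--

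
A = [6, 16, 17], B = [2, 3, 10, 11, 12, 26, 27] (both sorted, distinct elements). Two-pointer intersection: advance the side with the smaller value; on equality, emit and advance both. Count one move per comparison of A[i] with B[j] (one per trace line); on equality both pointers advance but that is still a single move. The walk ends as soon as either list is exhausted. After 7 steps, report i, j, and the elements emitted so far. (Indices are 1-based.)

i=3, j=6, emitted=[]

[i=1,j=1] 6>2 → j++
[i=1,j=2] 6>3 → j++
[i=1,j=3] 6<10 → i++
[i=2,j=3] 16>10 → j++
[i=2,j=4] 16>11 → j++
[i=2,j=5] 16>12 → j++
[i=2,j=6] 16<26 → i++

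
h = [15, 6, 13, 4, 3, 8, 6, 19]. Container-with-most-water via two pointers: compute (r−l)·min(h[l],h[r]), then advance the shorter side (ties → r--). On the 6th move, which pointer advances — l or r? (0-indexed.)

l

l=0 r=7: min(15,19)*7=105 best=105 *, l++
l=1 r=7: min(6,19)*6=36 best=105, l++
l=2 r=7: min(13,19)*5=65 best=105, l++
l=3 r=7: min(4,19)*4=16 best=105, l++
l=4 r=7: min(3,19)*3=9 best=105, l++
l=5 r=7: min(8,19)*2=16 best=105, l++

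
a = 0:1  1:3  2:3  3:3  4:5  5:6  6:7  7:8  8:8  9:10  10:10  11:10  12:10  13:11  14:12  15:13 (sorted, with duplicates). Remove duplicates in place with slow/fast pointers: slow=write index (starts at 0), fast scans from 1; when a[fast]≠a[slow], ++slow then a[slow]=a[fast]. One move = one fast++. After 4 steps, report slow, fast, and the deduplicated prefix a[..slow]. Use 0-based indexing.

(s=0,f=1) a[fast]=3≠a[slow]=1 write a[1]=3 → slow++,fast++
(s=1,f=2) a[fast]=3=a[slow] dup → fast++
(s=1,f=3) a[fast]=3=a[slow] dup → fast++
(s=1,f=4) a[fast]=5≠a[slow]=3 write a[2]=5 → slow++,fast++

slow=2, fast=5, prefix=[1, 3, 5]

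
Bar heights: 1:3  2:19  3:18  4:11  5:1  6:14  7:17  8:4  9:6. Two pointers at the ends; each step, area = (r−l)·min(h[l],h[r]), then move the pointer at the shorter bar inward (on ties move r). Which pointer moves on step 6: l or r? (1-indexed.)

r

[1,9] min(3,6)*8=24 best=24 * → l++
[2,9] min(19,6)*7=42 best=42 * → r--
[2,8] min(19,4)*6=24 best=42 → r--
[2,7] min(19,17)*5=85 best=85 * → r--
[2,6] min(19,14)*4=56 best=85 → r--
[2,5] min(19,1)*3=3 best=85 → r--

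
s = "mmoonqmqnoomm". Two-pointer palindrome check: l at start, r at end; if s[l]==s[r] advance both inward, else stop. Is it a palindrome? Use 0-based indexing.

palindrome

l=0 r=12: 'm'=='m', l++,r--
l=1 r=11: 'm'=='m', l++,r--
l=2 r=10: 'o'=='o', l++,r--
l=3 r=9: 'o'=='o', l++,r--
l=4 r=8: 'n'=='n', l++,r--
l=5 r=7: 'q'=='q', l++,r--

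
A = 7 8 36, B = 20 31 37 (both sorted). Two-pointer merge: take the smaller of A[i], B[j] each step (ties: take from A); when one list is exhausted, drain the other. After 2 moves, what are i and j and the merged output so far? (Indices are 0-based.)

i=2, j=0, merged so far=[7, 8]

[i=0,j=0] A[i]=7<=B[j]=20 take 7 → i++
[i=1,j=0] A[i]=8<=B[j]=20 take 8 → i++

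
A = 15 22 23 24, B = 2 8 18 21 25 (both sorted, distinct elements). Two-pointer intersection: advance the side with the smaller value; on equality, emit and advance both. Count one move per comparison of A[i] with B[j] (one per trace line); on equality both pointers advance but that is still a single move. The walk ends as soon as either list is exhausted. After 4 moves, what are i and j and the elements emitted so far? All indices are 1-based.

i=1 j=1: 15>2, j++
i=1 j=2: 15>8, j++
i=1 j=3: 15<18, i++
i=2 j=3: 22>18, j++

i=2, j=4, emitted=[]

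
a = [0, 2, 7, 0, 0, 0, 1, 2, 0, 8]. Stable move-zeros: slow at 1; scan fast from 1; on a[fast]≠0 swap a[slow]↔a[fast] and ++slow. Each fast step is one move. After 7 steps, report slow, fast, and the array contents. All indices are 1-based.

slow=4, fast=8, a=[2, 7, 1, 0, 0, 0, 0, 2, 0, 8]

(s=1,f=1) a[fast]=0 → fast++
(s=1,f=2) a[fast]=2≠0 swap→a[1]=2 → slow++,fast++
(s=2,f=3) a[fast]=7≠0 swap→a[2]=7 → slow++,fast++
(s=3,f=4) a[fast]=0 → fast++
(s=3,f=5) a[fast]=0 → fast++
(s=3,f=6) a[fast]=0 → fast++
(s=3,f=7) a[fast]=1≠0 swap→a[3]=1 → slow++,fast++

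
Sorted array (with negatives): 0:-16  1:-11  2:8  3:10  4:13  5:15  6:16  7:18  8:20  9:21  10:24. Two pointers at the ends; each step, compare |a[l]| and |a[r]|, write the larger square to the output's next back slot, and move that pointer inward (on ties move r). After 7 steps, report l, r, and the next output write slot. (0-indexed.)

l=1, r=4, next write slot=3

[0,10] |-16|<=|24| out[10]=576 → r--
[0,9] |-16|<=|21| out[9]=441 → r--
[0,8] |-16|<=|20| out[8]=400 → r--
[0,7] |-16|<=|18| out[7]=324 → r--
[0,6] |-16|<=|16| out[6]=256 → r--
[0,5] |-16|>|15| out[5]=256 → l++
[1,5] |-11|<=|15| out[4]=225 → r--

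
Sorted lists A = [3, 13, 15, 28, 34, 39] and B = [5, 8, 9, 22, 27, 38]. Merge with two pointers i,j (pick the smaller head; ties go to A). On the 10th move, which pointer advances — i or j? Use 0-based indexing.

[i=0,j=0] A[i]=3<=B[j]=5 take 3 → i++
[i=1,j=0] A[i]=13>B[j]=5 take 5 → j++
[i=1,j=1] A[i]=13>B[j]=8 take 8 → j++
[i=1,j=2] A[i]=13>B[j]=9 take 9 → j++
[i=1,j=3] A[i]=13<=B[j]=22 take 13 → i++
[i=2,j=3] A[i]=15<=B[j]=22 take 15 → i++
[i=3,j=3] A[i]=28>B[j]=22 take 22 → j++
[i=3,j=4] A[i]=28>B[j]=27 take 27 → j++
[i=3,j=5] A[i]=28<=B[j]=38 take 28 → i++
[i=4,j=5] A[i]=34<=B[j]=38 take 34 → i++

i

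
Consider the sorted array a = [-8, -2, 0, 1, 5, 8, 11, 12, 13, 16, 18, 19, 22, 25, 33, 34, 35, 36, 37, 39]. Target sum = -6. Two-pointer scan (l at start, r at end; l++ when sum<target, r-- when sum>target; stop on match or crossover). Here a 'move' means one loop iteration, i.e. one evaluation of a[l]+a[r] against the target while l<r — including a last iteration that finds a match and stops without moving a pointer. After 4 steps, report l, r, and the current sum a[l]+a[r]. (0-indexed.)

l=0 r=19: -8+39=31 >-6, r--
l=0 r=18: -8+37=29 >-6, r--
l=0 r=17: -8+36=28 >-6, r--
l=0 r=16: -8+35=27 >-6, r--

l=0, r=15, sum=26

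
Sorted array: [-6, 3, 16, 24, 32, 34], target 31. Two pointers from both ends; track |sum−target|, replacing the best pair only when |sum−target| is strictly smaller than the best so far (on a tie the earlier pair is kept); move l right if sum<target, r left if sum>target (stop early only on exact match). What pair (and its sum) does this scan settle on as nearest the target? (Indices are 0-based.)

l=0 r=5: -6+34=28 d=3 *, l++
l=1 r=5: 3+34=37 d=6, r--
l=1 r=4: 3+32=35 d=4, r--
l=1 r=3: 3+24=27 d=4, l++
l=2 r=3: 16+24=40 d=9, r--

pair (-6, 34) with sum 28 (|Δ|=3)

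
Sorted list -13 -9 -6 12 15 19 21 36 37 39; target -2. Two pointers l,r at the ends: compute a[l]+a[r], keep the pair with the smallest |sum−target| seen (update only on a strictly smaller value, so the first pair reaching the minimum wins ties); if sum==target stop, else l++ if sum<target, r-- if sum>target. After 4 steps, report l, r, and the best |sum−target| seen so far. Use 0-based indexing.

[0,9] -13+39=26 d=28 * → r--
[0,8] -13+37=24 d=26 * → r--
[0,7] -13+36=23 d=25 * → r--
[0,6] -13+21=8 d=10 * → r--

l=0, r=5, best |Δ|=10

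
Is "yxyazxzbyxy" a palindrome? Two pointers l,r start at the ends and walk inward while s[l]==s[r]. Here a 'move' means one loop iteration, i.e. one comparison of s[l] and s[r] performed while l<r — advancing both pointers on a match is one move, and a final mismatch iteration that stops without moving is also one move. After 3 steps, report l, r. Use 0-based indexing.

[0,10] 'y'=='y' → l++,r--
[1,9] 'x'=='x' → l++,r--
[2,8] 'y'=='y' → l++,r--

l=3, r=7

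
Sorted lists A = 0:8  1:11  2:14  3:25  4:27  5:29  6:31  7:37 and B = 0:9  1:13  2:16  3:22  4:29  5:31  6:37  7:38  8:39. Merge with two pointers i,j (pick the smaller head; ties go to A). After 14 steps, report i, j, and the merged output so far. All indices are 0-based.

[i=0,j=0] A[i]=8<=B[j]=9 take 8 → i++
[i=1,j=0] A[i]=11>B[j]=9 take 9 → j++
[i=1,j=1] A[i]=11<=B[j]=13 take 11 → i++
[i=2,j=1] A[i]=14>B[j]=13 take 13 → j++
[i=2,j=2] A[i]=14<=B[j]=16 take 14 → i++
[i=3,j=2] A[i]=25>B[j]=16 take 16 → j++
[i=3,j=3] A[i]=25>B[j]=22 take 22 → j++
[i=3,j=4] A[i]=25<=B[j]=29 take 25 → i++
[i=4,j=4] A[i]=27<=B[j]=29 take 27 → i++
[i=5,j=4] A[i]=29<=B[j]=29 take 29 → i++
[i=6,j=4] A[i]=31>B[j]=29 take 29 → j++
[i=6,j=5] A[i]=31<=B[j]=31 take 31 → i++
[i=7,j=5] A[i]=37>B[j]=31 take 31 → j++
[i=7,j=6] A[i]=37<=B[j]=37 take 37 → i++

i=8, j=6, merged so far=[8, 9, 11, 13, 14, 16, 22, 25, 27, 29, 29, 31, 31, 37]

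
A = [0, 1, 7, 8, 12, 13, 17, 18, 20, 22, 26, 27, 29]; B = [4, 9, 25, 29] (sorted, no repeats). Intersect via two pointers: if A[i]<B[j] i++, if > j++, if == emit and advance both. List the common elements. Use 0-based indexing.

[i=0,j=0] 0<4 → i++
[i=1,j=0] 1<4 → i++
[i=2,j=0] 7>4 → j++
[i=2,j=1] 7<9 → i++
[i=3,j=1] 8<9 → i++
[i=4,j=1] 12>9 → j++
[i=4,j=2] 12<25 → i++
[i=5,j=2] 13<25 → i++
[i=6,j=2] 17<25 → i++
[i=7,j=2] 18<25 → i++
[i=8,j=2] 20<25 → i++
[i=9,j=2] 22<25 → i++
[i=10,j=2] 26>25 → j++
[i=10,j=3] 26<29 → i++
[i=11,j=3] 27<29 → i++
[i=12,j=3] 29==29 emit → i++,j++

intersection = [29]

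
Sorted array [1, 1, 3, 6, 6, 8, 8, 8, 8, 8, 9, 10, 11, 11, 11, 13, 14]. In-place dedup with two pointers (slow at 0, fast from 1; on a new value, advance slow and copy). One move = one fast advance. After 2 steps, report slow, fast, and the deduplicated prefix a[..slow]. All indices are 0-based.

(s=0,f=1) a[fast]=1=a[slow] dup → fast++
(s=0,f=2) a[fast]=3≠a[slow]=1 write a[1]=3 → slow++,fast++

slow=1, fast=3, prefix=[1, 3]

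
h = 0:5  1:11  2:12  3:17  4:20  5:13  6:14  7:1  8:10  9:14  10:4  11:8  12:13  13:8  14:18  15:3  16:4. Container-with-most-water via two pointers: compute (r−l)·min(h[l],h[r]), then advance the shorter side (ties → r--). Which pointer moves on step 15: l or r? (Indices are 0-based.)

l=0 r=16: min(5,4)*16=64 best=64 *, r--
l=0 r=15: min(5,3)*15=45 best=64, r--
l=0 r=14: min(5,18)*14=70 best=70 *, l++
l=1 r=14: min(11,18)*13=143 best=143 *, l++
l=2 r=14: min(12,18)*12=144 best=144 *, l++
l=3 r=14: min(17,18)*11=187 best=187 *, l++
l=4 r=14: min(20,18)*10=180 best=187, r--
l=4 r=13: min(20,8)*9=72 best=187, r--
l=4 r=12: min(20,13)*8=104 best=187, r--
l=4 r=11: min(20,8)*7=56 best=187, r--
l=4 r=10: min(20,4)*6=24 best=187, r--
l=4 r=9: min(20,14)*5=70 best=187, r--
l=4 r=8: min(20,10)*4=40 best=187, r--
l=4 r=7: min(20,1)*3=3 best=187, r--
l=4 r=6: min(20,14)*2=28 best=187, r--

r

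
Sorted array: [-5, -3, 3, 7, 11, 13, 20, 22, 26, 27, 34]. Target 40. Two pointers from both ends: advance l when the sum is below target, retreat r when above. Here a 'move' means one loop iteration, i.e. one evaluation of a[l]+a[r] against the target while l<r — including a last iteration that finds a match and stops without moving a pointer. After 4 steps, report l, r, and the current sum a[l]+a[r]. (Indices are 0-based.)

[0,10] -5+34=29 <40 → l++
[1,10] -3+34=31 <40 → l++
[2,10] 3+34=37 <40 → l++
[3,10] 7+34=41 >40 → r--

l=3, r=9, sum=34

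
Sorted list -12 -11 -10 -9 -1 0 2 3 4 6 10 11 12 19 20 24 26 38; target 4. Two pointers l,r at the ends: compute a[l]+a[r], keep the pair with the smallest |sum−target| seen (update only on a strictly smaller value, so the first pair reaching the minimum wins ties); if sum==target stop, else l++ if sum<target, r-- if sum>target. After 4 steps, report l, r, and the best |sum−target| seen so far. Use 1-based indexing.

[1,18] -12+38=26 d=22 * → r--
[1,17] -12+26=14 d=10 * → r--
[1,16] -12+24=12 d=8 * → r--
[1,15] -12+20=8 d=4 * → r--

l=1, r=14, best |Δ|=4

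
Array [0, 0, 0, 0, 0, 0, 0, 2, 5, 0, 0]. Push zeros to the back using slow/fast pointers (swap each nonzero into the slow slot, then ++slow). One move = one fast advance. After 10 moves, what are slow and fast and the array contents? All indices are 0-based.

(s=0,f=0) a[fast]=0 → fast++
(s=0,f=1) a[fast]=0 → fast++
(s=0,f=2) a[fast]=0 → fast++
(s=0,f=3) a[fast]=0 → fast++
(s=0,f=4) a[fast]=0 → fast++
(s=0,f=5) a[fast]=0 → fast++
(s=0,f=6) a[fast]=0 → fast++
(s=0,f=7) a[fast]=2≠0 swap→a[0]=2 → slow++,fast++
(s=1,f=8) a[fast]=5≠0 swap→a[1]=5 → slow++,fast++
(s=2,f=9) a[fast]=0 → fast++

slow=2, fast=10, a=[2, 5, 0, 0, 0, 0, 0, 0, 0, 0, 0]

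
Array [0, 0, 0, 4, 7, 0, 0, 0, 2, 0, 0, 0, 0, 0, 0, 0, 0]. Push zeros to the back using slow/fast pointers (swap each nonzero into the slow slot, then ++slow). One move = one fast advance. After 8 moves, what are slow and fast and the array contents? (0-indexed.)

slow=0 fast=0: a[fast]=0, fast++
slow=0 fast=1: a[fast]=0, fast++
slow=0 fast=2: a[fast]=0, fast++
slow=0 fast=3: a[fast]=4≠0 swap→a[0]=4, slow++,fast++
slow=1 fast=4: a[fast]=7≠0 swap→a[1]=7, slow++,fast++
slow=2 fast=5: a[fast]=0, fast++
slow=2 fast=6: a[fast]=0, fast++
slow=2 fast=7: a[fast]=0, fast++

slow=2, fast=8, a=[4, 7, 0, 0, 0, 0, 0, 0, 2, 0, 0, 0, 0, 0, 0, 0, 0]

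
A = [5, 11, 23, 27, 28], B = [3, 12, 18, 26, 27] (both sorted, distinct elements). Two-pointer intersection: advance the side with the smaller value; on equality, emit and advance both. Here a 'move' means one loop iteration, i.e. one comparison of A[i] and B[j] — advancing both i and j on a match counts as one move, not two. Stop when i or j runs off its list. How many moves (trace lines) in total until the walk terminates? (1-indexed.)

i=1 j=1: 5>3, j++
i=1 j=2: 5<12, i++
i=2 j=2: 11<12, i++
i=3 j=2: 23>12, j++
i=3 j=3: 23>18, j++
i=3 j=4: 23<26, i++
i=4 j=4: 27>26, j++
i=4 j=5: 27==27 emit, i++,j++

8 moves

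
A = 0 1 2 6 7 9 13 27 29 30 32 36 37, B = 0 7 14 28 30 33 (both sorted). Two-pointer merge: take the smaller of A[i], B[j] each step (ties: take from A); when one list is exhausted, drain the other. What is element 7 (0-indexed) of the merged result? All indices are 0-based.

merged[7] = 9

[i=0,j=0] A[i]=0<=B[j]=0 take 0 → i++
[i=1,j=0] A[i]=1>B[j]=0 take 0 → j++
[i=1,j=1] A[i]=1<=B[j]=7 take 1 → i++
[i=2,j=1] A[i]=2<=B[j]=7 take 2 → i++
[i=3,j=1] A[i]=6<=B[j]=7 take 6 → i++
[i=4,j=1] A[i]=7<=B[j]=7 take 7 → i++
[i=5,j=1] A[i]=9>B[j]=7 take 7 → j++
[i=5,j=2] A[i]=9<=B[j]=14 take 9 → i++
[i=6,j=2] A[i]=13<=B[j]=14 take 13 → i++
[i=7,j=2] A[i]=27>B[j]=14 take 14 → j++
[i=7,j=3] A[i]=27<=B[j]=28 take 27 → i++
[i=8,j=3] A[i]=29>B[j]=28 take 28 → j++
[i=8,j=4] A[i]=29<=B[j]=30 take 29 → i++
[i=9,j=4] A[i]=30<=B[j]=30 take 30 → i++
[i=10,j=4] A[i]=32>B[j]=30 take 30 → j++
[i=10,j=5] A[i]=32<=B[j]=33 take 32 → i++
[i=11,j=5] A[i]=36>B[j]=33 take 33 → j++
[i=11,j=6] B done, take A[i]=36 → i++
[i=12,j=6] B done, take A[i]=37 → i++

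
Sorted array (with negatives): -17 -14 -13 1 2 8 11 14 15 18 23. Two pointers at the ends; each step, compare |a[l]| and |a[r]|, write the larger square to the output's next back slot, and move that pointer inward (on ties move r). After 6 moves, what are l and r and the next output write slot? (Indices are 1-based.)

[1,11] |-17|<=|23| out[11]=529 → r--
[1,10] |-17|<=|18| out[10]=324 → r--
[1,9] |-17|>|15| out[9]=289 → l++
[2,9] |-14|<=|15| out[8]=225 → r--
[2,8] |-14|<=|14| out[7]=196 → r--
[2,7] |-14|>|11| out[6]=196 → l++

l=3, r=7, next write slot=5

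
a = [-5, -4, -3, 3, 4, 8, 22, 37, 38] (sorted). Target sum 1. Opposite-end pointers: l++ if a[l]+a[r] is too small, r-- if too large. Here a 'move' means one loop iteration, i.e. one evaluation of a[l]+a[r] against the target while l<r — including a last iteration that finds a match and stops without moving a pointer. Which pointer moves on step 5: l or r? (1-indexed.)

l

[1,9] -5+38=33 >1 → r--
[1,8] -5+37=32 >1 → r--
[1,7] -5+22=17 >1 → r--
[1,6] -5+8=3 >1 → r--
[1,5] -5+4=-1 <1 → l++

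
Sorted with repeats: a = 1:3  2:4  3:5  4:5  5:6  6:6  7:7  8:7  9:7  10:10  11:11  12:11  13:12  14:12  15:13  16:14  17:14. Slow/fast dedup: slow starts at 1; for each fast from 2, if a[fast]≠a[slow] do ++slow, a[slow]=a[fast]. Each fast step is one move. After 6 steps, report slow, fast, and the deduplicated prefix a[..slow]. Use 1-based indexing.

slow=1 fast=2: a[fast]=4≠a[slow]=3 write a[2]=4, slow++,fast++
slow=2 fast=3: a[fast]=5≠a[slow]=4 write a[3]=5, slow++,fast++
slow=3 fast=4: a[fast]=5=a[slow] dup, fast++
slow=3 fast=5: a[fast]=6≠a[slow]=5 write a[4]=6, slow++,fast++
slow=4 fast=6: a[fast]=6=a[slow] dup, fast++
slow=4 fast=7: a[fast]=7≠a[slow]=6 write a[5]=7, slow++,fast++

slow=5, fast=8, prefix=[3, 4, 5, 6, 7]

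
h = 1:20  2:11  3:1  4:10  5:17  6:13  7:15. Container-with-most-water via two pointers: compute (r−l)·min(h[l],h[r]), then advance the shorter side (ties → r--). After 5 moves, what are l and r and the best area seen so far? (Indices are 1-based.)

l=1 r=7: min(20,15)*6=90 best=90 *, r--
l=1 r=6: min(20,13)*5=65 best=90, r--
l=1 r=5: min(20,17)*4=68 best=90, r--
l=1 r=4: min(20,10)*3=30 best=90, r--
l=1 r=3: min(20,1)*2=2 best=90, r--

l=1, r=2, best area=90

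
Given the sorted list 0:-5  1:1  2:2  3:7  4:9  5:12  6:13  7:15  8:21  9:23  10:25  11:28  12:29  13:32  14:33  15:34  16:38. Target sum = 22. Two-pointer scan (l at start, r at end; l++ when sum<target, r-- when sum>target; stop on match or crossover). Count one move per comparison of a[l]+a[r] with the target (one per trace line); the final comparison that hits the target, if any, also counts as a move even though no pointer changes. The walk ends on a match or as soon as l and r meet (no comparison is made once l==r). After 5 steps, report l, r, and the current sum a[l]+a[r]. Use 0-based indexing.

l=0 r=16: -5+38=33 >22, r--
l=0 r=15: -5+34=29 >22, r--
l=0 r=14: -5+33=28 >22, r--
l=0 r=13: -5+32=27 >22, r--
l=0 r=12: -5+29=24 >22, r--

l=0, r=11, sum=23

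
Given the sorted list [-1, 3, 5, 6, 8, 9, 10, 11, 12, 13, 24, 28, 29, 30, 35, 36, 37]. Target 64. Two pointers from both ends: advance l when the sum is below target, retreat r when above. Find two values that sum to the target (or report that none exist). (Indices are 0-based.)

[0,16] -1+37=36 <64 → l++
[1,16] 3+37=40 <64 → l++
[2,16] 5+37=42 <64 → l++
[3,16] 6+37=43 <64 → l++
[4,16] 8+37=45 <64 → l++
[5,16] 9+37=46 <64 → l++
[6,16] 10+37=47 <64 → l++
[7,16] 11+37=48 <64 → l++
[8,16] 12+37=49 <64 → l++
[9,16] 13+37=50 <64 → l++
[10,16] 24+37=61 <64 → l++
[11,16] 28+37=65 >64 → r--
[11,15] 28+36=64 → found

(28, 36)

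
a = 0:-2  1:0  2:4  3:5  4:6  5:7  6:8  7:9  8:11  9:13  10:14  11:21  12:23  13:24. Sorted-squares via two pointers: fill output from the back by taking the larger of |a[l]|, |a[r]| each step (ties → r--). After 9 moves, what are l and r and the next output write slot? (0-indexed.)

[0,13] |-2|<=|24| out[13]=576 → r--
[0,12] |-2|<=|23| out[12]=529 → r--
[0,11] |-2|<=|21| out[11]=441 → r--
[0,10] |-2|<=|14| out[10]=196 → r--
[0,9] |-2|<=|13| out[9]=169 → r--
[0,8] |-2|<=|11| out[8]=121 → r--
[0,7] |-2|<=|9| out[7]=81 → r--
[0,6] |-2|<=|8| out[6]=64 → r--
[0,5] |-2|<=|7| out[5]=49 → r--

l=0, r=4, next write slot=4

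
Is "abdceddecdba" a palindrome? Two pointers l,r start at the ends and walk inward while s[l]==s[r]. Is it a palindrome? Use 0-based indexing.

palindrome

[0,11] 'a'=='a' → l++,r--
[1,10] 'b'=='b' → l++,r--
[2,9] 'd'=='d' → l++,r--
[3,8] 'c'=='c' → l++,r--
[4,7] 'e'=='e' → l++,r--
[5,6] 'd'=='d' → l++,r--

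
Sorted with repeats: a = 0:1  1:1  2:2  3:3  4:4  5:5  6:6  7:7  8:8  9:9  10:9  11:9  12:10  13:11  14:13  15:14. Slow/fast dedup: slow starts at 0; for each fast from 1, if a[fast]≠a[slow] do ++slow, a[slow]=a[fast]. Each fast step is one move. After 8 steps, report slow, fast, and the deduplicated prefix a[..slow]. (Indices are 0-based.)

slow=7, fast=9, prefix=[1, 2, 3, 4, 5, 6, 7, 8]

(s=0,f=1) a[fast]=1=a[slow] dup → fast++
(s=0,f=2) a[fast]=2≠a[slow]=1 write a[1]=2 → slow++,fast++
(s=1,f=3) a[fast]=3≠a[slow]=2 write a[2]=3 → slow++,fast++
(s=2,f=4) a[fast]=4≠a[slow]=3 write a[3]=4 → slow++,fast++
(s=3,f=5) a[fast]=5≠a[slow]=4 write a[4]=5 → slow++,fast++
(s=4,f=6) a[fast]=6≠a[slow]=5 write a[5]=6 → slow++,fast++
(s=5,f=7) a[fast]=7≠a[slow]=6 write a[6]=7 → slow++,fast++
(s=6,f=8) a[fast]=8≠a[slow]=7 write a[7]=8 → slow++,fast++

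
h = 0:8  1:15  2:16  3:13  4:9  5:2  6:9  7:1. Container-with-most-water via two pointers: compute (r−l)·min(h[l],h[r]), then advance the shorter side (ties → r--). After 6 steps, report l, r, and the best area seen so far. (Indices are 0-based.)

l=1, r=2, best area=48

l=0 r=7: min(8,1)*7=7 best=7 *, r--
l=0 r=6: min(8,9)*6=48 best=48 *, l++
l=1 r=6: min(15,9)*5=45 best=48, r--
l=1 r=5: min(15,2)*4=8 best=48, r--
l=1 r=4: min(15,9)*3=27 best=48, r--
l=1 r=3: min(15,13)*2=26 best=48, r--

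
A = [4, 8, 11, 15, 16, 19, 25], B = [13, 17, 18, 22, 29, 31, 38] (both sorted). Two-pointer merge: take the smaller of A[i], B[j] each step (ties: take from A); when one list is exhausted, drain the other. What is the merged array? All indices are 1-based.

[4, 8, 11, 13, 15, 16, 17, 18, 19, 22, 25, 29, 31, 38]

i=1 j=1: A[i]=4<=B[j]=13 take 4, i++
i=2 j=1: A[i]=8<=B[j]=13 take 8, i++
i=3 j=1: A[i]=11<=B[j]=13 take 11, i++
i=4 j=1: A[i]=15>B[j]=13 take 13, j++
i=4 j=2: A[i]=15<=B[j]=17 take 15, i++
i=5 j=2: A[i]=16<=B[j]=17 take 16, i++
i=6 j=2: A[i]=19>B[j]=17 take 17, j++
i=6 j=3: A[i]=19>B[j]=18 take 18, j++
i=6 j=4: A[i]=19<=B[j]=22 take 19, i++
i=7 j=4: A[i]=25>B[j]=22 take 22, j++
i=7 j=5: A[i]=25<=B[j]=29 take 25, i++
i=8 j=5: A done, take B[j]=29, j++
i=8 j=6: A done, take B[j]=31, j++
i=8 j=7: A done, take B[j]=38, j++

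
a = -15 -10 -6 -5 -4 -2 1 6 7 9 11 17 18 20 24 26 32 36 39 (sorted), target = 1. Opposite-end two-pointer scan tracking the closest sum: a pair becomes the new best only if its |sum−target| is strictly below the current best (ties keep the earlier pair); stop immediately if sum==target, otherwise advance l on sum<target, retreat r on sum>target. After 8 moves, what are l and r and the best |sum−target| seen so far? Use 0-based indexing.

l=0, r=10, best |Δ|=1

l=0 r=18: -15+39=24 d=23 *, r--
l=0 r=17: -15+36=21 d=20 *, r--
l=0 r=16: -15+32=17 d=16 *, r--
l=0 r=15: -15+26=11 d=10 *, r--
l=0 r=14: -15+24=9 d=8 *, r--
l=0 r=13: -15+20=5 d=4 *, r--
l=0 r=12: -15+18=3 d=2 *, r--
l=0 r=11: -15+17=2 d=1 *, r--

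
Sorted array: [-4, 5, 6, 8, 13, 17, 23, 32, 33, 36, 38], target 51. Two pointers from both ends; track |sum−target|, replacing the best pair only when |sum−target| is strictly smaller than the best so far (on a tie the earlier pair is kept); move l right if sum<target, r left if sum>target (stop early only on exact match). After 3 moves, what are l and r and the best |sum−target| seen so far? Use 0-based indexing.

l=3, r=10, best |Δ|=7

l=0 r=10: -4+38=34 d=17 *, l++
l=1 r=10: 5+38=43 d=8 *, l++
l=2 r=10: 6+38=44 d=7 *, l++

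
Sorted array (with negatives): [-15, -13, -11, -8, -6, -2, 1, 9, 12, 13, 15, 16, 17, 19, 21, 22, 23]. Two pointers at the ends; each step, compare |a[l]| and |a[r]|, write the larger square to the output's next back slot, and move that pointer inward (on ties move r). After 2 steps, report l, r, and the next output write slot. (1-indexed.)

l=1, r=15, next write slot=15

l=1 r=17: |-15|<=|23| out[17]=529, r--
l=1 r=16: |-15|<=|22| out[16]=484, r--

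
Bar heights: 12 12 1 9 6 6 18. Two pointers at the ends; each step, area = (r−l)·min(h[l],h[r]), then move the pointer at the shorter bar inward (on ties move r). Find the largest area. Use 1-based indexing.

[1,7] min(12,18)*6=72 best=72 * → l++
[2,7] min(12,18)*5=60 best=72 → l++
[3,7] min(1,18)*4=4 best=72 → l++
[4,7] min(9,18)*3=27 best=72 → l++
[5,7] min(6,18)*2=12 best=72 → l++
[6,7] min(6,18)*1=6 best=72 → l++

max area = 72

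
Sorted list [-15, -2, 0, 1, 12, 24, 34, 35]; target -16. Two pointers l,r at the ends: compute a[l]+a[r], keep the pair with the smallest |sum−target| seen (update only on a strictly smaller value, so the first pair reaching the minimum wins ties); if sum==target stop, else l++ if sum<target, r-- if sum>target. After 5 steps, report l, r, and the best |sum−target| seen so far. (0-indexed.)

l=0 r=7: -15+35=20 d=36 *, r--
l=0 r=6: -15+34=19 d=35 *, r--
l=0 r=5: -15+24=9 d=25 *, r--
l=0 r=4: -15+12=-3 d=13 *, r--
l=0 r=3: -15+1=-14 d=2 *, r--

l=0, r=2, best |Δ|=2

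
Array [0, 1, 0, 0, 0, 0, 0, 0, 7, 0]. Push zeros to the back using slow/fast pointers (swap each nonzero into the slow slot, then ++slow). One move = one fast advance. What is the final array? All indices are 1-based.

[1, 7, 0, 0, 0, 0, 0, 0, 0, 0]

slow=1 fast=1: a[fast]=0, fast++
slow=1 fast=2: a[fast]=1≠0 swap→a[1]=1, slow++,fast++
slow=2 fast=3: a[fast]=0, fast++
slow=2 fast=4: a[fast]=0, fast++
slow=2 fast=5: a[fast]=0, fast++
slow=2 fast=6: a[fast]=0, fast++
slow=2 fast=7: a[fast]=0, fast++
slow=2 fast=8: a[fast]=0, fast++
slow=2 fast=9: a[fast]=7≠0 swap→a[2]=7, slow++,fast++
slow=3 fast=10: a[fast]=0, fast++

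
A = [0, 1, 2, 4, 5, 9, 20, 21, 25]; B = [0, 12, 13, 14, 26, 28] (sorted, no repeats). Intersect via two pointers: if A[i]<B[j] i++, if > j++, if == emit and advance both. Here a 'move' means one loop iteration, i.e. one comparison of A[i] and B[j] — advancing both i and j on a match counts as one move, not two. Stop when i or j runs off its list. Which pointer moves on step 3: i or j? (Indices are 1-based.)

[i=1,j=1] 0==0 emit → i++,j++
[i=2,j=2] 1<12 → i++
[i=3,j=2] 2<12 → i++

i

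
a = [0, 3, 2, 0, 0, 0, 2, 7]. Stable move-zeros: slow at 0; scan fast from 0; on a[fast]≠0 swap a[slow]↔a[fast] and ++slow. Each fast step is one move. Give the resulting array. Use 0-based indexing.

[3, 2, 2, 7, 0, 0, 0, 0]

(s=0,f=0) a[fast]=0 → fast++
(s=0,f=1) a[fast]=3≠0 swap→a[0]=3 → slow++,fast++
(s=1,f=2) a[fast]=2≠0 swap→a[1]=2 → slow++,fast++
(s=2,f=3) a[fast]=0 → fast++
(s=2,f=4) a[fast]=0 → fast++
(s=2,f=5) a[fast]=0 → fast++
(s=2,f=6) a[fast]=2≠0 swap→a[2]=2 → slow++,fast++
(s=3,f=7) a[fast]=7≠0 swap→a[3]=7 → slow++,fast++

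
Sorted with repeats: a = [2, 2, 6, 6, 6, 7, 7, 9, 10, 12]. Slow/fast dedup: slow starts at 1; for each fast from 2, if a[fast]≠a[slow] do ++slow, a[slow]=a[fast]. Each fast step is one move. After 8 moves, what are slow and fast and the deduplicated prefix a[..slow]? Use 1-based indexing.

slow=5, fast=10, prefix=[2, 6, 7, 9, 10]

(s=1,f=2) a[fast]=2=a[slow] dup → fast++
(s=1,f=3) a[fast]=6≠a[slow]=2 write a[2]=6 → slow++,fast++
(s=2,f=4) a[fast]=6=a[slow] dup → fast++
(s=2,f=5) a[fast]=6=a[slow] dup → fast++
(s=2,f=6) a[fast]=7≠a[slow]=6 write a[3]=7 → slow++,fast++
(s=3,f=7) a[fast]=7=a[slow] dup → fast++
(s=3,f=8) a[fast]=9≠a[slow]=7 write a[4]=9 → slow++,fast++
(s=4,f=9) a[fast]=10≠a[slow]=9 write a[5]=10 → slow++,fast++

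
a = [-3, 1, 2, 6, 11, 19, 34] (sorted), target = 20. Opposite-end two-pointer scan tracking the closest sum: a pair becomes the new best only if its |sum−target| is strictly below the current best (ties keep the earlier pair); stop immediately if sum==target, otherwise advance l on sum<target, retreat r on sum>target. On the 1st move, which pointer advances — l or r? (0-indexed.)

[0,6] -3+34=31 d=11 * → r--

r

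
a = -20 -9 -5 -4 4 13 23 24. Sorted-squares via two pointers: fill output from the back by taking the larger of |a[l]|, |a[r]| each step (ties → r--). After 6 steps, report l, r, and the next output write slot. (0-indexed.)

l=3, r=4, next write slot=1

l=0 r=7: |-20|<=|24| out[7]=576, r--
l=0 r=6: |-20|<=|23| out[6]=529, r--
l=0 r=5: |-20|>|13| out[5]=400, l++
l=1 r=5: |-9|<=|13| out[4]=169, r--
l=1 r=4: |-9|>|4| out[3]=81, l++
l=2 r=4: |-5|>|4| out[2]=25, l++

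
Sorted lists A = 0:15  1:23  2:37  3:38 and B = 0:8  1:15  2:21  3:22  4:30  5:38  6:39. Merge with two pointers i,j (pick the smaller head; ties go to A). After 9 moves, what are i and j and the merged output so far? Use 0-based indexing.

i=4, j=5, merged so far=[8, 15, 15, 21, 22, 23, 30, 37, 38]

i=0 j=0: A[i]=15>B[j]=8 take 8, j++
i=0 j=1: A[i]=15<=B[j]=15 take 15, i++
i=1 j=1: A[i]=23>B[j]=15 take 15, j++
i=1 j=2: A[i]=23>B[j]=21 take 21, j++
i=1 j=3: A[i]=23>B[j]=22 take 22, j++
i=1 j=4: A[i]=23<=B[j]=30 take 23, i++
i=2 j=4: A[i]=37>B[j]=30 take 30, j++
i=2 j=5: A[i]=37<=B[j]=38 take 37, i++
i=3 j=5: A[i]=38<=B[j]=38 take 38, i++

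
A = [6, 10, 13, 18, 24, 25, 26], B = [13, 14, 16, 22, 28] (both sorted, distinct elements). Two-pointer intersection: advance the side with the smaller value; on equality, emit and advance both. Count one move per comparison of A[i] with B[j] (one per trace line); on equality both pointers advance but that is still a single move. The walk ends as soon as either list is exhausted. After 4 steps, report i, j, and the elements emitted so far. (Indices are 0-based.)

i=3, j=2, emitted=[13]

[i=0,j=0] 6<13 → i++
[i=1,j=0] 10<13 → i++
[i=2,j=0] 13==13 emit → i++,j++
[i=3,j=1] 18>14 → j++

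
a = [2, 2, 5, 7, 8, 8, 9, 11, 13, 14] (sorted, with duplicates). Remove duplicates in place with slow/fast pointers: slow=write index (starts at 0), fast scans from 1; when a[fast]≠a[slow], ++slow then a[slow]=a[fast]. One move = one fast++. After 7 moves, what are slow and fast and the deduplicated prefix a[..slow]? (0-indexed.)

slow=5, fast=8, prefix=[2, 5, 7, 8, 9, 11]

(s=0,f=1) a[fast]=2=a[slow] dup → fast++
(s=0,f=2) a[fast]=5≠a[slow]=2 write a[1]=5 → slow++,fast++
(s=1,f=3) a[fast]=7≠a[slow]=5 write a[2]=7 → slow++,fast++
(s=2,f=4) a[fast]=8≠a[slow]=7 write a[3]=8 → slow++,fast++
(s=3,f=5) a[fast]=8=a[slow] dup → fast++
(s=3,f=6) a[fast]=9≠a[slow]=8 write a[4]=9 → slow++,fast++
(s=4,f=7) a[fast]=11≠a[slow]=9 write a[5]=11 → slow++,fast++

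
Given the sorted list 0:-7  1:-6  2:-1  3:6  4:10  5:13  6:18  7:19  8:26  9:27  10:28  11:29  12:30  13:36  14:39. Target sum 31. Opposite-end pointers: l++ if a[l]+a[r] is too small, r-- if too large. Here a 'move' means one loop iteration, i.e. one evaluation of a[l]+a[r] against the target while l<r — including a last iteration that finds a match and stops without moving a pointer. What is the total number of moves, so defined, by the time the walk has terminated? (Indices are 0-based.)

14 moves

[0,14] -7+39=32 >31 → r--
[0,13] -7+36=29 <31 → l++
[1,13] -6+36=30 <31 → l++
[2,13] -1+36=35 >31 → r--
[2,12] -1+30=29 <31 → l++
[3,12] 6+30=36 >31 → r--
[3,11] 6+29=35 >31 → r--
[3,10] 6+28=34 >31 → r--
[3,9] 6+27=33 >31 → r--
[3,8] 6+26=32 >31 → r--
[3,7] 6+19=25 <31 → l++
[4,7] 10+19=29 <31 → l++
[5,7] 13+19=32 >31 → r--
[5,6] 13+18=31 → found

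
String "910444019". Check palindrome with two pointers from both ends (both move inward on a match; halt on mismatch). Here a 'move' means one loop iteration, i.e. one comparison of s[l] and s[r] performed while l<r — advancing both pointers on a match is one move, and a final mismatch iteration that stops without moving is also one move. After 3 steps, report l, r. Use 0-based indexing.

[0,8] '9'=='9' → l++,r--
[1,7] '1'=='1' → l++,r--
[2,6] '0'=='0' → l++,r--

l=3, r=5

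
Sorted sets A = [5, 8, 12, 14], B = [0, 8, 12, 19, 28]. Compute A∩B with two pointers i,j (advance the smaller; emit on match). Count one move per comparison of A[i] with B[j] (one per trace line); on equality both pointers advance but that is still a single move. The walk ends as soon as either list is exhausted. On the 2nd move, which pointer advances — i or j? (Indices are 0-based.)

i

[i=0,j=0] 5>0 → j++
[i=0,j=1] 5<8 → i++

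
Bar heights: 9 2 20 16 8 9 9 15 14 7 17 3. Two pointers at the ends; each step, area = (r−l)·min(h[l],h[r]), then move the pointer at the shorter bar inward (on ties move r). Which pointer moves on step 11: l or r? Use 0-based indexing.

r

l=0 r=11: min(9,3)*11=33 best=33 *, r--
l=0 r=10: min(9,17)*10=90 best=90 *, l++
l=1 r=10: min(2,17)*9=18 best=90, l++
l=2 r=10: min(20,17)*8=136 best=136 *, r--
l=2 r=9: min(20,7)*7=49 best=136, r--
l=2 r=8: min(20,14)*6=84 best=136, r--
l=2 r=7: min(20,15)*5=75 best=136, r--
l=2 r=6: min(20,9)*4=36 best=136, r--
l=2 r=5: min(20,9)*3=27 best=136, r--
l=2 r=4: min(20,8)*2=16 best=136, r--
l=2 r=3: min(20,16)*1=16 best=136, r--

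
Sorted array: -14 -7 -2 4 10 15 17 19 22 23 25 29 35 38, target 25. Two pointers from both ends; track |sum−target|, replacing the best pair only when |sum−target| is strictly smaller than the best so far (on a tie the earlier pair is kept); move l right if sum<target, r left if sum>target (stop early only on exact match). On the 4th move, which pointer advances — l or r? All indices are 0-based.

l=0 r=13: -14+38=24 d=1 *, l++
l=1 r=13: -7+38=31 d=6, r--
l=1 r=12: -7+35=28 d=3, r--
l=1 r=11: -7+29=22 d=3, l++

l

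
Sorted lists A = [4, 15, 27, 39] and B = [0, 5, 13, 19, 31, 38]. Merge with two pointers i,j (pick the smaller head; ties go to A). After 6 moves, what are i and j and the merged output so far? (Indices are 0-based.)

i=2, j=4, merged so far=[0, 4, 5, 13, 15, 19]

i=0 j=0: A[i]=4>B[j]=0 take 0, j++
i=0 j=1: A[i]=4<=B[j]=5 take 4, i++
i=1 j=1: A[i]=15>B[j]=5 take 5, j++
i=1 j=2: A[i]=15>B[j]=13 take 13, j++
i=1 j=3: A[i]=15<=B[j]=19 take 15, i++
i=2 j=3: A[i]=27>B[j]=19 take 19, j++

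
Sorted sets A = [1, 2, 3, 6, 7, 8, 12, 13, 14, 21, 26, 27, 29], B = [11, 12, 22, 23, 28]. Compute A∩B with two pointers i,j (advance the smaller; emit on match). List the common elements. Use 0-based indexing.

intersection = [12]

i=0 j=0: 1<11, i++
i=1 j=0: 2<11, i++
i=2 j=0: 3<11, i++
i=3 j=0: 6<11, i++
i=4 j=0: 7<11, i++
i=5 j=0: 8<11, i++
i=6 j=0: 12>11, j++
i=6 j=1: 12==12 emit, i++,j++
i=7 j=2: 13<22, i++
i=8 j=2: 14<22, i++
i=9 j=2: 21<22, i++
i=10 j=2: 26>22, j++
i=10 j=3: 26>23, j++
i=10 j=4: 26<28, i++
i=11 j=4: 27<28, i++
i=12 j=4: 29>28, j++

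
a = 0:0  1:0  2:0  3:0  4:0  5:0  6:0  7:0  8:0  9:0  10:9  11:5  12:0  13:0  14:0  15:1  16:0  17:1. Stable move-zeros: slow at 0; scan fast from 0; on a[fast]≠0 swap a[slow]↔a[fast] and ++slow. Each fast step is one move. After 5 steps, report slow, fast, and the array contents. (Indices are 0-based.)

slow=0, fast=5, a=[0, 0, 0, 0, 0, 0, 0, 0, 0, 0, 9, 5, 0, 0, 0, 1, 0, 1]

(s=0,f=0) a[fast]=0 → fast++
(s=0,f=1) a[fast]=0 → fast++
(s=0,f=2) a[fast]=0 → fast++
(s=0,f=3) a[fast]=0 → fast++
(s=0,f=4) a[fast]=0 → fast++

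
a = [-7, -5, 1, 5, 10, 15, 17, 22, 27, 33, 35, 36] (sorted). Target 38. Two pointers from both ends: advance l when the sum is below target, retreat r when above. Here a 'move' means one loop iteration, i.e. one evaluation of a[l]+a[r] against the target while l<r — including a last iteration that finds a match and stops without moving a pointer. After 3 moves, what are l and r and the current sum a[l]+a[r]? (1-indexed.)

l=4, r=12, sum=41

l=1 r=12: -7+36=29 <38, l++
l=2 r=12: -5+36=31 <38, l++
l=3 r=12: 1+36=37 <38, l++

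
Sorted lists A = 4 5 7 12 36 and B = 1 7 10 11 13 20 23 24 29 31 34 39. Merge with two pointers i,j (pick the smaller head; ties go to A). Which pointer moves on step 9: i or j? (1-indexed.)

j

[i=1,j=1] A[i]=4>B[j]=1 take 1 → j++
[i=1,j=2] A[i]=4<=B[j]=7 take 4 → i++
[i=2,j=2] A[i]=5<=B[j]=7 take 5 → i++
[i=3,j=2] A[i]=7<=B[j]=7 take 7 → i++
[i=4,j=2] A[i]=12>B[j]=7 take 7 → j++
[i=4,j=3] A[i]=12>B[j]=10 take 10 → j++
[i=4,j=4] A[i]=12>B[j]=11 take 11 → j++
[i=4,j=5] A[i]=12<=B[j]=13 take 12 → i++
[i=5,j=5] A[i]=36>B[j]=13 take 13 → j++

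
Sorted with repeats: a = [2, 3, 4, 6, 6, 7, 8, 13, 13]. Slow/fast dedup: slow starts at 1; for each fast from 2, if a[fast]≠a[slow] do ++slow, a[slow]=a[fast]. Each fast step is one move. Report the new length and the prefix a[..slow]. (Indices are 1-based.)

length 7; prefix = [2, 3, 4, 6, 7, 8, 13]

slow=1 fast=2: a[fast]=3≠a[slow]=2 write a[2]=3, slow++,fast++
slow=2 fast=3: a[fast]=4≠a[slow]=3 write a[3]=4, slow++,fast++
slow=3 fast=4: a[fast]=6≠a[slow]=4 write a[4]=6, slow++,fast++
slow=4 fast=5: a[fast]=6=a[slow] dup, fast++
slow=4 fast=6: a[fast]=7≠a[slow]=6 write a[5]=7, slow++,fast++
slow=5 fast=7: a[fast]=8≠a[slow]=7 write a[6]=8, slow++,fast++
slow=6 fast=8: a[fast]=13≠a[slow]=8 write a[7]=13, slow++,fast++
slow=7 fast=9: a[fast]=13=a[slow] dup, fast++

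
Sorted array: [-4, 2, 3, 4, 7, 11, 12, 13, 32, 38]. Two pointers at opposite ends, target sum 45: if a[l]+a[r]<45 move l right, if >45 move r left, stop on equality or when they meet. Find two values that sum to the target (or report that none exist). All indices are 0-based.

l=0 r=9: -4+38=34 <45, l++
l=1 r=9: 2+38=40 <45, l++
l=2 r=9: 3+38=41 <45, l++
l=3 r=9: 4+38=42 <45, l++
l=4 r=9: 7+38=45, found

(7, 38)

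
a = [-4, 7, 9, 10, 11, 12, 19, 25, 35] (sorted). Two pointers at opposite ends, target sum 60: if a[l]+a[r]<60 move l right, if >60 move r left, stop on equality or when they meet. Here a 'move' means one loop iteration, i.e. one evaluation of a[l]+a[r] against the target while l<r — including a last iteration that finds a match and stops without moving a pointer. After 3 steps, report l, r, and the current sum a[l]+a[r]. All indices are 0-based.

l=0 r=8: -4+35=31 <60, l++
l=1 r=8: 7+35=42 <60, l++
l=2 r=8: 9+35=44 <60, l++

l=3, r=8, sum=45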